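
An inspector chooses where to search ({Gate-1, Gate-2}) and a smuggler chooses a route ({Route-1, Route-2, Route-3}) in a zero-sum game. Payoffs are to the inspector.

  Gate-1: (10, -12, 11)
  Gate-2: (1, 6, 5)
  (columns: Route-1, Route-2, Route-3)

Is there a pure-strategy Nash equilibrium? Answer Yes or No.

No

Row minima: Gate-1 → -12, Gate-2 → 1; maximin = 1.
Column maxima: Route-1 → 10, Route-2 → 6, Route-3 → 11; minimax = 6.
1 ≠ 6, so no pure-strategy equilibrium exists.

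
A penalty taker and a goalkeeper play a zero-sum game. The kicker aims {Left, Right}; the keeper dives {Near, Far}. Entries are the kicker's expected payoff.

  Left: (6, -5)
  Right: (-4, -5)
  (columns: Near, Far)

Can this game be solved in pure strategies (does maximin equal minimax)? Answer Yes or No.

Yes

Row minima: Left → -5, Right → -5; maximin = -5.
Column maxima: Near → 6, Far → -5; minimax = -5.
maximin = minimax = -5, so a saddle point exists.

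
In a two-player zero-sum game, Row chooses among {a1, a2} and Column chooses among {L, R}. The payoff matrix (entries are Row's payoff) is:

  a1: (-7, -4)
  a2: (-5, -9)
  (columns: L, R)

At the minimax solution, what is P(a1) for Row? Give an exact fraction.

4/7

Row minima: a1 → -7, a2 → -9; maximin = -7.
Column maxima: L → -5, R → -4; minimax = -5.
-7 ≠ -5, so there is no saddle point; optimal play is mixed.
Let Row play a1 with probability p. Expected payoff against L: (-7)p + (-5)(1−p) = −2p − 5; against R: (-4)p + (-9)(1−p) = 5p − 9.
Setting these equal: −2p − 5 = 5p − 9 ⇒ −7p = -4 ⇒ p = 4/7, and the value is (-2)·(4/7) − 5 = -43/7.
For Column: with q = P(L), equating a1's and a2's payoffs gives −3q − 4 = 4q − 9 ⇒ q = 5/7.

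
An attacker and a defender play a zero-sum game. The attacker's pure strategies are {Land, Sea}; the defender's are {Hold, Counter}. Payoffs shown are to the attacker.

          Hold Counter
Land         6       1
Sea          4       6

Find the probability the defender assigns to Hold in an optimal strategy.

5/7

Row minima: Land → 1, Sea → 4; maximin = 4.
Column maxima: Hold → 6, Counter → 6; minimax = 6.
4 ≠ 6, so there is no saddle point; optimal play is mixed.
Let the attacker play Land with probability p. Expected payoff against Hold: 6p + 4(1−p) = 2p + 4; against Counter: 1p + 6(1−p) = −5p + 6.
Setting these equal: 2p + 4 = −5p + 6 ⇒ 7p = 2 ⇒ p = 2/7, and the value is (2)·(2/7) + 4 = 32/7.
For the defender: with q = P(Hold), equating Land's and Sea's payoffs gives 5q + 1 = −2q + 6 ⇒ q = 5/7.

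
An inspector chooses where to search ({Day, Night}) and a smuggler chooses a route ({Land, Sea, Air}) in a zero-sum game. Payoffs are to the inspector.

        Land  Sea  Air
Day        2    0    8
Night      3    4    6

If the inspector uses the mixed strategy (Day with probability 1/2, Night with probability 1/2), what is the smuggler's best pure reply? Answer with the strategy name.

Sea

If the smuggler plays Land, the inspector's expected payoff is (1/2)·2 + (1/2)·3 = 5/2.
If the smuggler plays Sea, the inspector's expected payoff is (1/2)·0 + (1/2)·4 = 2.
If the smuggler plays Air, the inspector's expected payoff is (1/2)·8 + (1/2)·6 = 7.
The smuggler minimizes the inspector's payoff; the smallest is 2, so the best response is Sea.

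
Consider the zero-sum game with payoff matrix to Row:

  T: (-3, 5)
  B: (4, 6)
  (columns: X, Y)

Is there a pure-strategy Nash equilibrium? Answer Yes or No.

Yes

Row minima: T → -3, B → 4; maximin = 4.
Column maxima: X → 4, Y → 6; minimax = 4.
maximin = minimax = 4, so a saddle point exists.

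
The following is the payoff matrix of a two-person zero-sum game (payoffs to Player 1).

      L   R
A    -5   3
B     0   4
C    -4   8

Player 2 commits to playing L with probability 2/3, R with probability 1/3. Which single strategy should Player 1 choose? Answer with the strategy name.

Expected payoff of A: (2/3)·(-5) + (1/3)·3 = -7/3.
Expected payoff of B: (2/3)·0 + (1/3)·4 = 4/3.
Expected payoff of C: (2/3)·(-4) + (1/3)·8 = 0.
The largest is 4/3, so Player 1's best response is B.

B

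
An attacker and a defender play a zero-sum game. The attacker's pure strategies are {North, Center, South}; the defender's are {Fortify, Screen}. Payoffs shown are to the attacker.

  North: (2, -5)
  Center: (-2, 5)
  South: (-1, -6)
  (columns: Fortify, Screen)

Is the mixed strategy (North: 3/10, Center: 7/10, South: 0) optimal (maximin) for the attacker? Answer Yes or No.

No

Against Fortify this mix gives (3/10)·2 + (7/10)·(-2) = -4/5.
Against Screen this mix gives (3/10)·(-5) + (7/10)·5 = 2.
The defender will play Fortify, holding the attacker to -4/5. Shifting weight toward the row that does better against Fortify would raise this floor (the equalizing mix achieves 0 against both Fortify and Screen), so the proposed strategy is not optimal.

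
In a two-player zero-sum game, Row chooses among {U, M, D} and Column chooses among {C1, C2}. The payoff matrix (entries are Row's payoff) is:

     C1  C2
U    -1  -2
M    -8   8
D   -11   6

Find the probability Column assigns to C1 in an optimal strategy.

10/17

Row minima: U → -2, M → -8, D → -11; maximin = -2.
Column maxima: C1 → -1, C2 → 8; minimax = -1.
-2 ≠ -1, so there is no saddle point; optimal play is mixed.
D is strictly dominated by M, so Row never plays it.
On the remaining 2×2 (U, M vs C1, C2):
Let Row play U with probability p. Expected payoff against C1: (-1)p + (-8)(1−p) = 7p − 8; against C2: (-2)p + 8(1−p) = −10p + 8.
Setting these equal: 7p − 8 = −10p + 8 ⇒ 17p = 16 ⇒ p = 16/17, and the value is (7)·(16/17) − 8 = -24/17.
For Column: with q = P(C1), equating U's and M's payoffs gives q − 2 = −16q + 8 ⇒ q = 10/17.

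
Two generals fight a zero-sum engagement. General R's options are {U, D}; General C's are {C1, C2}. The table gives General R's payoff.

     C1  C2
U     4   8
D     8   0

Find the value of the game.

Row minima: U → 4, D → 0; maximin = 4.
Column maxima: C1 → 8, C2 → 8; minimax = 8.
4 ≠ 8, so there is no saddle point; optimal play is mixed.
Let General R play U with probability p. Expected payoff against C1: 4p + 8(1−p) = −4p + 8; against C2: 8p + 0(1−p) = 8p.
Setting these equal: −4p + 8 = 8p ⇒ −12p = -8 ⇒ p = 2/3, and the value is (-4)·(2/3) + 8 = 16/3.
For General C: with q = P(C1), equating U's and D's payoffs gives −4q + 8 = 8q ⇒ q = 2/3.

16/3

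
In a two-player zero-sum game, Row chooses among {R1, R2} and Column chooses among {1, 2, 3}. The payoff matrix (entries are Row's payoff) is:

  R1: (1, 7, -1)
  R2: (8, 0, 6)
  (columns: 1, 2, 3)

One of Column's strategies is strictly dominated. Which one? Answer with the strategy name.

1

3 holds Row's payoff strictly below 1 in every row: -1 < 1, 6 < 8.
So 1 is strictly dominated for Column.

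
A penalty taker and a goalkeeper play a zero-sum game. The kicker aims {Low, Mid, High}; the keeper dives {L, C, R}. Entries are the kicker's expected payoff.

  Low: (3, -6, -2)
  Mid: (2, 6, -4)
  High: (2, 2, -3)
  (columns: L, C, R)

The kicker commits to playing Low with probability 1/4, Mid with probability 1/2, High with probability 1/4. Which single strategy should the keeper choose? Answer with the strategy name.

If the keeper plays L, the kicker's expected payoff is (1/4)·3 + (1/2)·2 + (1/4)·2 = 9/4.
If the keeper plays C, the kicker's expected payoff is (1/4)·(-6) + (1/2)·6 + (1/4)·2 = 2.
If the keeper plays R, the kicker's expected payoff is (1/4)·(-2) + (1/2)·(-4) + (1/4)·(-3) = -13/4.
The keeper minimizes the kicker's payoff; the smallest is -13/4, so the best response is R.

R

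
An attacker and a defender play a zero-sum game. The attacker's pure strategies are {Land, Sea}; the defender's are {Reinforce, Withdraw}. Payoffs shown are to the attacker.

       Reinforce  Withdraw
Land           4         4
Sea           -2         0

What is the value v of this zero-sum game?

4

Row minima: Land → 4, Sea → -2; maximin = 4.
Column maxima: Reinforce → 4, Withdraw → 4; minimax = 4.
Since maximin = minimax = 4, there is a saddle point and the value is 4.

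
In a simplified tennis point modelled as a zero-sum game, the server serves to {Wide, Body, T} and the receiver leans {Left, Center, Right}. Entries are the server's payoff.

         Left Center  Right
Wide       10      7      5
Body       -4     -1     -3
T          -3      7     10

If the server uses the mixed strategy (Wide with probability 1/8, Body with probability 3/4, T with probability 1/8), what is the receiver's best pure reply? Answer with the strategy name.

If the receiver plays Left, the server's expected payoff is (1/8)·10 + (3/4)·(-4) + (1/8)·(-3) = -17/8.
If the receiver plays Center, the server's expected payoff is (1/8)·7 + (3/4)·(-1) + (1/8)·7 = 1.
If the receiver plays Right, the server's expected payoff is (1/8)·5 + (3/4)·(-3) + (1/8)·10 = -3/8.
The receiver minimizes the server's payoff; the smallest is -17/8, so the best response is Left.

Left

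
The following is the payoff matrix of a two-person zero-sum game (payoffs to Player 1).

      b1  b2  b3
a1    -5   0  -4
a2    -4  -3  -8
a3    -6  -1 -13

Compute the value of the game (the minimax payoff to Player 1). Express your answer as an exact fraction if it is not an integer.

-24/5

Row minima: a1 → -5, a2 → -8, a3 → -13; maximin = -5.
Column maxima: b1 → -4, b2 → 0, b3 → -4; minimax = -4.
-5 ≠ -4, so there is no saddle point; optimal play is mixed.
a3 is strictly dominated by a1, so Player 1 never plays it.
b2 is strictly dominated by b1 (it gives Player 1 strictly more in every row), so Player 2 never plays it.
On the remaining 2×2 (a1, a2 vs b1, b3):
Let Player 1 play a1 with probability p. Expected payoff against b1: (-5)p + (-4)(1−p) = −p − 4; against b3: (-4)p + (-8)(1−p) = 4p − 8.
Setting these equal: −p − 4 = 4p − 8 ⇒ −5p = -4 ⇒ p = 4/5, and the value is (-1)·(4/5) − 4 = -24/5.
For Player 2: with q = P(b1), equating a1's and a2's payoffs gives −q − 4 = 4q − 8 ⇒ q = 4/5.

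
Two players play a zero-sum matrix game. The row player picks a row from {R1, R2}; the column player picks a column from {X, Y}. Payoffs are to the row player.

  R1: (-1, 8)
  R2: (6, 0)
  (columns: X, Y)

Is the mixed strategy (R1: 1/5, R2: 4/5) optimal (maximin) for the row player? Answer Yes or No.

Against X this mix gives (1/5)·(-1) + (4/5)·6 = 23/5.
Against Y this mix gives (1/5)·8 + (4/5)·0 = 8/5.
The column player will play Y, holding the row player to 8/5. Shifting weight toward the row that does better against Y would raise this floor (the equalizing mix achieves 16/5 against both Y and X), so the proposed strategy is not optimal.

No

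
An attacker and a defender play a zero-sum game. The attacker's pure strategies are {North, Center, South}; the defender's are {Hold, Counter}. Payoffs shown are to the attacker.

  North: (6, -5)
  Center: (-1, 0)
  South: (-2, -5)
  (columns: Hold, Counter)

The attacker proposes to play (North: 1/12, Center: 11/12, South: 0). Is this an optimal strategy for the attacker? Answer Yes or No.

Against Hold this mix gives (1/12)·6 + (11/12)·(-1) = -5/12.
Against Counter this mix gives (1/12)·(-5) + (11/12)·0 = -5/12.
All of the defender's active replies (Hold, Counter) yield -5/12, and no column does worse for the attacker. The mix makes the defender indifferent and guarantees -5/12, so it is optimal.

Yes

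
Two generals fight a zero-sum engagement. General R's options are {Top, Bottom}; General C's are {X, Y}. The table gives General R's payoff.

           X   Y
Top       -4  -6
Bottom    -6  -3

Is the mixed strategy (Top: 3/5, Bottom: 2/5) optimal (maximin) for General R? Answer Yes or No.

Yes

Against X this mix gives (3/5)·(-4) + (2/5)·(-6) = -24/5.
Against Y this mix gives (3/5)·(-6) + (2/5)·(-3) = -24/5.
All of General C's active replies (X, Y) yield -24/5, and no column does worse for General R. The mix makes General C indifferent and guarantees -24/5, so it is optimal.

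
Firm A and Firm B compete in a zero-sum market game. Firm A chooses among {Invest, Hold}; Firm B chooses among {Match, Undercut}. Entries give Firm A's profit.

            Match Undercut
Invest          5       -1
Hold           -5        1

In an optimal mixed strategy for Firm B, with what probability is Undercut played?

Row minima: Invest → -1, Hold → -5; maximin = -1.
Column maxima: Match → 5, Undercut → 1; minimax = 1.
-1 ≠ 1, so there is no saddle point; optimal play is mixed.
Let Firm A play Invest with probability p. Expected payoff against Match: 5p + (-5)(1−p) = 10p − 5; against Undercut: (-1)p + 1(1−p) = −2p + 1.
Setting these equal: 10p − 5 = −2p + 1 ⇒ 12p = 6 ⇒ p = 1/2, and the value is (10)·(1/2) − 5 = 0.
For Firm B: with q = P(Match), equating Invest's and Hold's payoffs gives 6q − 1 = −6q + 1 ⇒ q = 1/6.

5/6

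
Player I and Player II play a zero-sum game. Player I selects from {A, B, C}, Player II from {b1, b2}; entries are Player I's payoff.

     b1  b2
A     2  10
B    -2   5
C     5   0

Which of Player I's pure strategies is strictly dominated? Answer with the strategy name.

A gives a strictly higher payoff than B against every column: 2 > -2, 10 > 5.
So B is strictly dominated and Player I never plays it.

B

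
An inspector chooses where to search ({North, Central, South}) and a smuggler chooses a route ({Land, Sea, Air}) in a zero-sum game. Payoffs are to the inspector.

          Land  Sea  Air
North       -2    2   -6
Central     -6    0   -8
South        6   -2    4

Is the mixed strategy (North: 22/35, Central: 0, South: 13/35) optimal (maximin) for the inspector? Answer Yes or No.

No

Against Land this mix gives (22/35)·(-2) + (13/35)·6 = 34/35.
Against Sea this mix gives (22/35)·2 + (13/35)·(-2) = 18/35.
Against Air this mix gives (22/35)·(-6) + (13/35)·4 = -16/7.
The smuggler will play Air, holding the inspector to -16/7. Shifting weight toward the row that does better against Air would raise this floor (the equalizing mix achieves -2/7 against both Air and Sea), so the proposed strategy is not optimal.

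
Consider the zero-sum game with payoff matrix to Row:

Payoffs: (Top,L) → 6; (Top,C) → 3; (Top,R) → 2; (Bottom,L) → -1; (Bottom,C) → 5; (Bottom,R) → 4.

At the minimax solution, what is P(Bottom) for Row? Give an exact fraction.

Row minima: Top → 2, Bottom → -1; maximin = 2.
Column maxima: L → 6, C → 5, R → 4; minimax = 4.
2 ≠ 4, so there is no saddle point; optimal play is mixed.
C is strictly dominated by R (it gives Row strictly more in every row), so Column never plays it.
On the remaining 2×2 (Top, Bottom vs L, R):
Let Row play Top with probability p. Expected payoff against L: 6p + (-1)(1−p) = 7p − 1; against R: 2p + 4(1−p) = −2p + 4.
Setting these equal: 7p − 1 = −2p + 4 ⇒ 9p = 5 ⇒ p = 5/9, and the value is (7)·(5/9) − 1 = 26/9.
For Column: with q = P(L), equating Top's and Bottom's payoffs gives 4q + 2 = −5q + 4 ⇒ q = 2/9.

4/9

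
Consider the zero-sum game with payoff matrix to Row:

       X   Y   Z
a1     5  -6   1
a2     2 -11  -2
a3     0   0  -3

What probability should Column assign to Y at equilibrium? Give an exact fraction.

Row minima: a1 → -6, a2 → -11, a3 → -3; maximin = -3.
Column maxima: X → 5, Y → 0, Z → 1; minimax = 0.
-3 ≠ 0, so there is no saddle point; optimal play is mixed.
a2 is strictly dominated by a1, so Row never plays it.
X is strictly dominated by Z (it gives Row strictly more in every row), so Column never plays it.
On the remaining 2×2 (a1, a3 vs Y, Z):
Let Row play a1 with probability p. Expected payoff against Y: (-6)p + 0(1−p) = −6p; against Z: 1p + (-3)(1−p) = 4p − 3.
Setting these equal: −6p = 4p − 3 ⇒ −10p = -3 ⇒ p = 3/10, and the value is (-6)·(3/10) = -9/5.
For Column: with q = P(Y), equating a1's and a3's payoffs gives −7q + 1 = 3q − 3 ⇒ q = 2/5.

2/5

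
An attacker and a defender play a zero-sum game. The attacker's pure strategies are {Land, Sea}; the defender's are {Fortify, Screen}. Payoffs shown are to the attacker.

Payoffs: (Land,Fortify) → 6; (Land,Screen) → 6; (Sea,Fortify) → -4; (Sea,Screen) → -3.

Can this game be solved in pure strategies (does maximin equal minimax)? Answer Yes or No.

Row minima: Land → 6, Sea → -4; maximin = 6.
Column maxima: Fortify → 6, Screen → 6; minimax = 6.
maximin = minimax = 6, so a saddle point exists.

Yes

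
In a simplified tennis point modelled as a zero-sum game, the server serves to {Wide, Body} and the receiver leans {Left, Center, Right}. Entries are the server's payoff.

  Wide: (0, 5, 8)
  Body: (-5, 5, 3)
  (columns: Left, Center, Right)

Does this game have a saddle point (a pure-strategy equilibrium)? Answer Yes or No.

Yes

Row minima: Wide → 0, Body → -5; maximin = 0.
Column maxima: Left → 0, Center → 5, Right → 8; minimax = 0.
maximin = minimax = 0, so a saddle point exists.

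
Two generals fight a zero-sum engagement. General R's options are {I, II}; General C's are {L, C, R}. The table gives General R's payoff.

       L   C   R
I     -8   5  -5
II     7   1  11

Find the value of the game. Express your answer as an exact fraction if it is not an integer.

Row minima: I → -8, II → 1; maximin = 1.
Column maxima: L → 7, C → 5, R → 11; minimax = 5.
1 ≠ 5, so there is no saddle point; optimal play is mixed.
R is strictly dominated by L (it gives General R strictly more in every row), so General C never plays it.
On the remaining 2×2 (I, II vs L, C):
Let General R play I with probability p. Expected payoff against L: (-8)p + 7(1−p) = −15p + 7; against C: 5p + 1(1−p) = 4p + 1.
Setting these equal: −15p + 7 = 4p + 1 ⇒ −19p = -6 ⇒ p = 6/19, and the value is (-15)·(6/19) + 7 = 43/19.
For General C: with q = P(L), equating I's and II's payoffs gives −13q + 5 = 6q + 1 ⇒ q = 4/19.

43/19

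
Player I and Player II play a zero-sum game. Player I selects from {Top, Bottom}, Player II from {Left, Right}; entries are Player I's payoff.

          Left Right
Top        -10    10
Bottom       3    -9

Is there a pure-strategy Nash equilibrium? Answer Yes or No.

Row minima: Top → -10, Bottom → -9; maximin = -9.
Column maxima: Left → 3, Right → 10; minimax = 3.
-9 ≠ 3, so no pure-strategy equilibrium exists.

No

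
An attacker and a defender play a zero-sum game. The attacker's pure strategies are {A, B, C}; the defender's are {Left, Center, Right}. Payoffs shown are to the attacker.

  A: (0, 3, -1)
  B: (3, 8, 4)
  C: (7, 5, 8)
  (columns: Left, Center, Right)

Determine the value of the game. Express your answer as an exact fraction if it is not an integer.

41/7

Row minima: A → -1, B → 3, C → 5; maximin = 5.
Column maxima: Left → 7, Center → 8, Right → 8; minimax = 7.
5 ≠ 7, so there is no saddle point; optimal play is mixed.
A is strictly dominated by B, so the attacker never plays it.
With A eliminated, Right is strictly dominated by Left (it gives the attacker strictly more in every remaining row), so the defender never plays it.
On the remaining 2×2 (B, C vs Left, Center):
Let the attacker play B with probability p. Expected payoff against Left: 3p + 7(1−p) = −4p + 7; against Center: 8p + 5(1−p) = 3p + 5.
Setting these equal: −4p + 7 = 3p + 5 ⇒ −7p = -2 ⇒ p = 2/7, and the value is (-4)·(2/7) + 7 = 41/7.
For the defender: with q = P(Left), equating B's and C's payoffs gives −5q + 8 = 2q + 5 ⇒ q = 3/7.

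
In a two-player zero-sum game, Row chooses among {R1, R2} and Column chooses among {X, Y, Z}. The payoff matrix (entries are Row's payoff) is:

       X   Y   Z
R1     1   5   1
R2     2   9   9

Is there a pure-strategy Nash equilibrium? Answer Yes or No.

Yes

Row minima: R1 → 1, R2 → 2; maximin = 2.
Column maxima: X → 2, Y → 9, Z → 9; minimax = 2.
maximin = minimax = 2, so a saddle point exists.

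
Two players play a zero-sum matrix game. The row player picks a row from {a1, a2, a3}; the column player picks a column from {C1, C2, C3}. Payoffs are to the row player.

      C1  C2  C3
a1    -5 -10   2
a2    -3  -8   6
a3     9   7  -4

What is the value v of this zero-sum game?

2/5

Row minima: a1 → -10, a2 → -8, a3 → -4; maximin = -4.
Column maxima: C1 → 9, C2 → 7, C3 → 6; minimax = 6.
-4 ≠ 6, so there is no saddle point; optimal play is mixed.
a1 is strictly dominated by a2, so the row player never plays it.
C1 is strictly dominated by C2 (it gives the row player strictly more in every row), so the column player never plays it.
On the remaining 2×2 (a2, a3 vs C2, C3):
Let the row player play a2 with probability p. Expected payoff against C2: (-8)p + 7(1−p) = −15p + 7; against C3: 6p + (-4)(1−p) = 10p − 4.
Setting these equal: −15p + 7 = 10p − 4 ⇒ −25p = -11 ⇒ p = 11/25, and the value is (-15)·(11/25) + 7 = 2/5.
For the column player: with q = P(C2), equating a2's and a3's payoffs gives −14q + 6 = 11q − 4 ⇒ q = 2/5.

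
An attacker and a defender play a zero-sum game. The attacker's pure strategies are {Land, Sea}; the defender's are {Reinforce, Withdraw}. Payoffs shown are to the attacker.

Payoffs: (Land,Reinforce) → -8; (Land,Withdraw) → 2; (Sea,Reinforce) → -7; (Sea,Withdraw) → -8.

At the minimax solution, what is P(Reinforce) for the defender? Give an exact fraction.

10/11

Row minima: Land → -8, Sea → -8; maximin = -8.
Column maxima: Reinforce → -7, Withdraw → 2; minimax = -7.
-8 ≠ -7, so there is no saddle point; optimal play is mixed.
Let the attacker play Land with probability p. Expected payoff against Reinforce: (-8)p + (-7)(1−p) = −p − 7; against Withdraw: 2p + (-8)(1−p) = 10p − 8.
Setting these equal: −p − 7 = 10p − 8 ⇒ −11p = -1 ⇒ p = 1/11, and the value is (-1)·(1/11) − 7 = -78/11.
For the defender: with q = P(Reinforce), equating Land's and Sea's payoffs gives −10q + 2 = q − 8 ⇒ q = 10/11.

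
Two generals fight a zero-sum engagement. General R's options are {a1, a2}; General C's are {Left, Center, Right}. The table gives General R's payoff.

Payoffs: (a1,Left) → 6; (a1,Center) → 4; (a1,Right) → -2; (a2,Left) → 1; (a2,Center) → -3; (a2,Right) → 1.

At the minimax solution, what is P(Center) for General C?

3/10

Row minima: a1 → -2, a2 → -3; maximin = -2.
Column maxima: Left → 6, Center → 4, Right → 1; minimax = 1.
-2 ≠ 1, so there is no saddle point; optimal play is mixed.
Left is strictly dominated by Center (it gives General R strictly more in every row), so General C never plays it.
On the remaining 2×2 (a1, a2 vs Center, Right):
Let General R play a1 with probability p. Expected payoff against Center: 4p + (-3)(1−p) = 7p − 3; against Right: (-2)p + 1(1−p) = −3p + 1.
Setting these equal: 7p − 3 = −3p + 1 ⇒ 10p = 4 ⇒ p = 2/5, and the value is (7)·(2/5) − 3 = -1/5.
For General C: with q = P(Center), equating a1's and a2's payoffs gives 6q − 2 = −4q + 1 ⇒ q = 3/10.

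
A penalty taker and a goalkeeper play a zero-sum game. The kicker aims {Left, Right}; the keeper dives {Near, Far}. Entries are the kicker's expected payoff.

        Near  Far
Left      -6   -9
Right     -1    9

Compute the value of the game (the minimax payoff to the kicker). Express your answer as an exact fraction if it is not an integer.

-1

Row minima: Left → -9, Right → -1; maximin = -1.
Column maxima: Near → -1, Far → 9; minimax = -1.
Since maximin = minimax = -1, there is a saddle point and the value is -1.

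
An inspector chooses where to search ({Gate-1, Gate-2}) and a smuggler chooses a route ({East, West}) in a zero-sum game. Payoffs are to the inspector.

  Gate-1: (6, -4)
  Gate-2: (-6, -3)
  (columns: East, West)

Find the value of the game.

Row minima: Gate-1 → -4, Gate-2 → -6; maximin = -4.
Column maxima: East → 6, West → -3; minimax = -3.
-4 ≠ -3, so there is no saddle point; optimal play is mixed.
Let the inspector play Gate-1 with probability p. Expected payoff against East: 6p + (-6)(1−p) = 12p − 6; against West: (-4)p + (-3)(1−p) = −p − 3.
Setting these equal: 12p − 6 = −p − 3 ⇒ 13p = 3 ⇒ p = 3/13, and the value is (12)·(3/13) − 6 = -42/13.
For the smuggler: with q = P(East), equating Gate-1's and Gate-2's payoffs gives 10q − 4 = −3q − 3 ⇒ q = 1/13.

-42/13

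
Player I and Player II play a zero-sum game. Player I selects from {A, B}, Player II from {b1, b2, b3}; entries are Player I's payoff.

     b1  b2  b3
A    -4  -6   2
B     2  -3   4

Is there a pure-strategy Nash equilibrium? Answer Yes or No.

Yes

Row minima: A → -6, B → -3; maximin = -3.
Column maxima: b1 → 2, b2 → -3, b3 → 4; minimax = -3.
maximin = minimax = -3, so a saddle point exists.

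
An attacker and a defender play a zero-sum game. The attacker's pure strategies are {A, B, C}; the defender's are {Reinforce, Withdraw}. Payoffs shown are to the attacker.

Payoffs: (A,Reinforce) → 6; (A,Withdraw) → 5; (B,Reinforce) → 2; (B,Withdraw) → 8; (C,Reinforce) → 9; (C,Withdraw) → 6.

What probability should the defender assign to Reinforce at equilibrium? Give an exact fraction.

2/9

Row minima: A → 5, B → 2, C → 6; maximin = 6.
Column maxima: Reinforce → 9, Withdraw → 8; minimax = 8.
6 ≠ 8, so there is no saddle point; optimal play is mixed.
A is strictly dominated by C, so the attacker never plays it.
On the remaining 2×2 (B, C vs Reinforce, Withdraw):
Let the attacker play B with probability p. Expected payoff against Reinforce: 2p + 9(1−p) = −7p + 9; against Withdraw: 8p + 6(1−p) = 2p + 6.
Setting these equal: −7p + 9 = 2p + 6 ⇒ −9p = -3 ⇒ p = 1/3, and the value is (-7)·(1/3) + 9 = 20/3.
For the defender: with q = P(Reinforce), equating B's and C's payoffs gives −6q + 8 = 3q + 6 ⇒ q = 2/9.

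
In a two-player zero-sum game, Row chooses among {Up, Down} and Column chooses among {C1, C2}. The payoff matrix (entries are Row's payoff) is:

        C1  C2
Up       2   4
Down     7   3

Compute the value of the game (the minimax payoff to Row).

11/3

Row minima: Up → 2, Down → 3; maximin = 3.
Column maxima: C1 → 7, C2 → 4; minimax = 4.
3 ≠ 4, so there is no saddle point; optimal play is mixed.
Let Row play Up with probability p. Expected payoff against C1: 2p + 7(1−p) = −5p + 7; against C2: 4p + 3(1−p) = p + 3.
Setting these equal: −5p + 7 = p + 3 ⇒ −6p = -4 ⇒ p = 2/3, and the value is (-5)·(2/3) + 7 = 11/3.
For Column: with q = P(C1), equating Up's and Down's payoffs gives −2q + 4 = 4q + 3 ⇒ q = 1/6.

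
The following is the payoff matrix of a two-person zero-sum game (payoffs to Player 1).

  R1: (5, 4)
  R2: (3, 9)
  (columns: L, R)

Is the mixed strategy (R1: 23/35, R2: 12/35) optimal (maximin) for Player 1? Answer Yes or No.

Against L this mix gives (23/35)·5 + (12/35)·3 = 151/35.
Against R this mix gives (23/35)·4 + (12/35)·9 = 40/7.
Player 2 will play L, holding Player 1 to 151/35. Shifting weight toward the row that does better against L would raise this floor (the equalizing mix achieves 33/7 against both L and R), so the proposed strategy is not optimal.

No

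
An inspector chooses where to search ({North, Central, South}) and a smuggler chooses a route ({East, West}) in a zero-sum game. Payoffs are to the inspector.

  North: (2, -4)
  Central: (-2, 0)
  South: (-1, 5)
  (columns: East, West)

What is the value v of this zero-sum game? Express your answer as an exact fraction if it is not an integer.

Row minima: North → -4, Central → -2, South → -1; maximin = -1.
Column maxima: East → 2, West → 5; minimax = 2.
-1 ≠ 2, so there is no saddle point; optimal play is mixed.
Central is strictly dominated by South, so the inspector never plays it.
On the remaining 2×2 (North, South vs East, West):
Let the inspector play North with probability p. Expected payoff against East: 2p + (-1)(1−p) = 3p − 1; against West: (-4)p + 5(1−p) = −9p + 5.
Setting these equal: 3p − 1 = −9p + 5 ⇒ 12p = 6 ⇒ p = 1/2, and the value is (3)·(1/2) − 1 = 1/2.
For the smuggler: with q = P(East), equating North's and South's payoffs gives 6q − 4 = −6q + 5 ⇒ q = 3/4.

1/2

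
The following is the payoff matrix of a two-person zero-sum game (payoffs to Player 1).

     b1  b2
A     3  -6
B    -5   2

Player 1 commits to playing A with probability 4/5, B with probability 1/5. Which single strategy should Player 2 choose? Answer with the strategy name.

b2

If Player 2 plays b1, Player 1's expected payoff is (4/5)·3 + (1/5)·(-5) = 7/5.
If Player 2 plays b2, Player 1's expected payoff is (4/5)·(-6) + (1/5)·2 = -22/5.
Player 2 minimizes Player 1's payoff; the smallest is -22/5, so the best response is b2.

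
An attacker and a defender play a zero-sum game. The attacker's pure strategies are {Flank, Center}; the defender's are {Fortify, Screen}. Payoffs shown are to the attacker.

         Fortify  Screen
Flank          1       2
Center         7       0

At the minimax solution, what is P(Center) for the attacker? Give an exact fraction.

Row minima: Flank → 1, Center → 0; maximin = 1.
Column maxima: Fortify → 7, Screen → 2; minimax = 2.
1 ≠ 2, so there is no saddle point; optimal play is mixed.
Let the attacker play Flank with probability p. Expected payoff against Fortify: 1p + 7(1−p) = −6p + 7; against Screen: 2p + 0(1−p) = 2p.
Setting these equal: −6p + 7 = 2p ⇒ −8p = -7 ⇒ p = 7/8, and the value is (-6)·(7/8) + 7 = 7/4.
For the defender: with q = P(Fortify), equating Flank's and Center's payoffs gives −q + 2 = 7q ⇒ q = 1/4.

1/8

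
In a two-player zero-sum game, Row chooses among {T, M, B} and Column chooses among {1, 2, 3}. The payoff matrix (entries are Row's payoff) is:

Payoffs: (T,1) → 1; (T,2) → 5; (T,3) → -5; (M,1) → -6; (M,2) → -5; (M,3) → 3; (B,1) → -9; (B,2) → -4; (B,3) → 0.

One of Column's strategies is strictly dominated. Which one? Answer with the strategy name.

2

1 holds Row's payoff strictly below 2 in every row: 1 < 5, -6 < -5, -9 < -4.
So 2 is strictly dominated for Column.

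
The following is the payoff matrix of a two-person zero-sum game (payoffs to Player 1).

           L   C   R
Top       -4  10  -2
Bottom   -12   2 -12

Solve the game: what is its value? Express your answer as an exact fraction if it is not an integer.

-4

Row minima: Top → -4, Bottom → -12; maximin = -4.
Column maxima: L → -4, C → 10, R → -2; minimax = -4.
Since maximin = minimax = -4, there is a saddle point and the value is -4.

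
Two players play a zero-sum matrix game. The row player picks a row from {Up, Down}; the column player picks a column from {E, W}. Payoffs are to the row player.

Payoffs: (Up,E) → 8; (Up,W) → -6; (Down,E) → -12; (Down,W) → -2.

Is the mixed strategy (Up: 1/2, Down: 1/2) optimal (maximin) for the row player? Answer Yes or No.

No

Against E this mix gives (1/2)·8 + (1/2)·(-12) = -2.
Against W this mix gives (1/2)·(-6) + (1/2)·(-2) = -4.
The column player will play W, holding the row player to -4. Shifting weight toward the row that does better against W would raise this floor (the equalizing mix achieves -11/3 against both W and E), so the proposed strategy is not optimal.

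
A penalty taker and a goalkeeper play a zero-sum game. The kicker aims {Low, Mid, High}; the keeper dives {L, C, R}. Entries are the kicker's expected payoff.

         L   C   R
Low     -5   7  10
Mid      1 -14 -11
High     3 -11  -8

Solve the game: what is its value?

-17/13

Row minima: Low → -5, Mid → -14, High → -11; maximin = -5.
Column maxima: L → 3, C → 7, R → 10; minimax = 3.
-5 ≠ 3, so there is no saddle point; optimal play is mixed.
Mid is strictly dominated by High, so the kicker never plays it.
R is strictly dominated by C (it gives the kicker strictly more in every row), so the keeper never plays it.
On the remaining 2×2 (Low, High vs L, C):
Let the kicker play Low with probability p. Expected payoff against L: (-5)p + 3(1−p) = −8p + 3; against C: 7p + (-11)(1−p) = 18p − 11.
Setting these equal: −8p + 3 = 18p − 11 ⇒ −26p = -14 ⇒ p = 7/13, and the value is (-8)·(7/13) + 3 = -17/13.
For the keeper: with q = P(L), equating Low's and High's payoffs gives −12q + 7 = 14q − 11 ⇒ q = 9/13.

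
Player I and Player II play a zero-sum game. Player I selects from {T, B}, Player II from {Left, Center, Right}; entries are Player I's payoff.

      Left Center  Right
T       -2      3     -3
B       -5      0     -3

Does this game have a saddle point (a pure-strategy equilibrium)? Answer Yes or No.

Row minima: T → -3, B → -5; maximin = -3.
Column maxima: Left → -2, Center → 3, Right → -3; minimax = -3.
maximin = minimax = -3, so a saddle point exists.

Yes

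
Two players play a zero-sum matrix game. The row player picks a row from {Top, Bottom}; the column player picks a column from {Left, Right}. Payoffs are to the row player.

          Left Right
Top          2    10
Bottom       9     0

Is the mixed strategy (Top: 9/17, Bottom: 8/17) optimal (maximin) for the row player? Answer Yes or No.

Against Left this mix gives (9/17)·2 + (8/17)·9 = 90/17.
Against Right this mix gives (9/17)·10 + (8/17)·0 = 90/17.
All of the column player's active replies (Left, Right) yield 90/17, and no column does worse for the row player. The mix makes the column player indifferent and guarantees 90/17, so it is optimal.

Yes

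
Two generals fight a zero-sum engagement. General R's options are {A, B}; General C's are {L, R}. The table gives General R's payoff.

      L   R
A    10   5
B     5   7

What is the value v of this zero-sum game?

Row minima: A → 5, B → 5; maximin = 5.
Column maxima: L → 10, R → 7; minimax = 7.
5 ≠ 7, so there is no saddle point; optimal play is mixed.
Let General R play A with probability p. Expected payoff against L: 10p + 5(1−p) = 5p + 5; against R: 5p + 7(1−p) = −2p + 7.
Setting these equal: 5p + 5 = −2p + 7 ⇒ 7p = 2 ⇒ p = 2/7, and the value is (5)·(2/7) + 5 = 45/7.
For General C: with q = P(L), equating A's and B's payoffs gives 5q + 5 = −2q + 7 ⇒ q = 2/7.

45/7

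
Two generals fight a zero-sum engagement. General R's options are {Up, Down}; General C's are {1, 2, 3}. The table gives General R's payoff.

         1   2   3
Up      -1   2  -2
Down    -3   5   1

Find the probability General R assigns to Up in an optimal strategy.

Row minima: Up → -2, Down → -3; maximin = -2.
Column maxima: 1 → -1, 2 → 5, 3 → 1; minimax = -1.
-2 ≠ -1, so there is no saddle point; optimal play is mixed.
2 is strictly dominated by 1 (it gives General R strictly more in every row), so General C never plays it.
On the remaining 2×2 (Up, Down vs 1, 3):
Let General R play Up with probability p. Expected payoff against 1: (-1)p + (-3)(1−p) = 2p − 3; against 3: (-2)p + 1(1−p) = −3p + 1.
Setting these equal: 2p − 3 = −3p + 1 ⇒ 5p = 4 ⇒ p = 4/5, and the value is (2)·(4/5) − 3 = -7/5.
For General C: with q = P(1), equating Up's and Down's payoffs gives q − 2 = −4q + 1 ⇒ q = 3/5.

4/5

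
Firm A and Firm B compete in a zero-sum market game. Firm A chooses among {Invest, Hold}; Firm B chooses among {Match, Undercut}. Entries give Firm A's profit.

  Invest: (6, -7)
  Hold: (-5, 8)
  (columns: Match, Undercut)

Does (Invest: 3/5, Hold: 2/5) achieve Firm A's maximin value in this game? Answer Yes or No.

No

Against Match this mix gives (3/5)·6 + (2/5)·(-5) = 8/5.
Against Undercut this mix gives (3/5)·(-7) + (2/5)·8 = -1.
Firm B will play Undercut, holding Firm A to -1. Shifting weight toward the row that does better against Undercut would raise this floor (the equalizing mix achieves 1/2 against both Undercut and Match), so the proposed strategy is not optimal.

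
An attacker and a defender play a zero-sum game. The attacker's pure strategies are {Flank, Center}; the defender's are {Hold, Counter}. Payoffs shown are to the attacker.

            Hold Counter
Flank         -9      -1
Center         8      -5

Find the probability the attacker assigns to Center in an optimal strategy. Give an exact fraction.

8/21

Row minima: Flank → -9, Center → -5; maximin = -5.
Column maxima: Hold → 8, Counter → -1; minimax = -1.
-5 ≠ -1, so there is no saddle point; optimal play is mixed.
Let the attacker play Flank with probability p. Expected payoff against Hold: (-9)p + 8(1−p) = −17p + 8; against Counter: (-1)p + (-5)(1−p) = 4p − 5.
Setting these equal: −17p + 8 = 4p − 5 ⇒ −21p = -13 ⇒ p = 13/21, and the value is (-17)·(13/21) + 8 = -53/21.
For the defender: with q = P(Hold), equating Flank's and Center's payoffs gives −8q − 1 = 13q − 5 ⇒ q = 4/21.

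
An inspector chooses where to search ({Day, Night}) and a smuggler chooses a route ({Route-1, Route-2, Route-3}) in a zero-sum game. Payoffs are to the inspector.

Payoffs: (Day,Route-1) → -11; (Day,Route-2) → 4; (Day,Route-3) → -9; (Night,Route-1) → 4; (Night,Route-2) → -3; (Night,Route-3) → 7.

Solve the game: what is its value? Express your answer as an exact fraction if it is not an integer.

-17/22

Row minima: Day → -11, Night → -3; maximin = -3.
Column maxima: Route-1 → 4, Route-2 → 4, Route-3 → 7; minimax = 4.
-3 ≠ 4, so there is no saddle point; optimal play is mixed.
Route-3 is strictly dominated by Route-1 (it gives the inspector strictly more in every row), so the smuggler never plays it.
On the remaining 2×2 (Day, Night vs Route-1, Route-2):
Let the inspector play Day with probability p. Expected payoff against Route-1: (-11)p + 4(1−p) = −15p + 4; against Route-2: 4p + (-3)(1−p) = 7p − 3.
Setting these equal: −15p + 4 = 7p − 3 ⇒ −22p = -7 ⇒ p = 7/22, and the value is (-15)·(7/22) + 4 = -17/22.
For the smuggler: with q = P(Route-1), equating Day's and Night's payoffs gives −15q + 4 = 7q − 3 ⇒ q = 7/22.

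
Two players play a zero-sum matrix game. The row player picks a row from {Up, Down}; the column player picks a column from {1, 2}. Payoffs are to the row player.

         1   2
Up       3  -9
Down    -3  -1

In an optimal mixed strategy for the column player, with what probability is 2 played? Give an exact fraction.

Row minima: Up → -9, Down → -3; maximin = -3.
Column maxima: 1 → 3, 2 → -1; minimax = -1.
-3 ≠ -1, so there is no saddle point; optimal play is mixed.
Let the row player play Up with probability p. Expected payoff against 1: 3p + (-3)(1−p) = 6p − 3; against 2: (-9)p + (-1)(1−p) = −8p − 1.
Setting these equal: 6p − 3 = −8p − 1 ⇒ 14p = 2 ⇒ p = 1/7, and the value is (6)·(1/7) − 3 = -15/7.
For the column player: with q = P(1), equating Up's and Down's payoffs gives 12q − 9 = −2q − 1 ⇒ q = 4/7.

3/7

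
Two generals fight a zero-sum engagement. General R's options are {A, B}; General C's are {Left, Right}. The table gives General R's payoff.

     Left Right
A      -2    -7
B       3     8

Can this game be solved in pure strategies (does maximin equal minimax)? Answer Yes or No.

Yes

Row minima: A → -7, B → 3; maximin = 3.
Column maxima: Left → 3, Right → 8; minimax = 3.
maximin = minimax = 3, so a saddle point exists.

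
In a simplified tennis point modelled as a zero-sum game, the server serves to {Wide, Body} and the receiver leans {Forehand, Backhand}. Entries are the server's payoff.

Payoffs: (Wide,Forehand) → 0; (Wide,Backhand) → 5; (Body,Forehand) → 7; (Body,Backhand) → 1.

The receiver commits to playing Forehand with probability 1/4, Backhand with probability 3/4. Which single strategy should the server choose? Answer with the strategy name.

Expected payoff of Wide: (1/4)·0 + (3/4)·5 = 15/4.
Expected payoff of Body: (1/4)·7 + (3/4)·1 = 5/2.
The largest is 15/4, so the server's best response is Wide.

Wide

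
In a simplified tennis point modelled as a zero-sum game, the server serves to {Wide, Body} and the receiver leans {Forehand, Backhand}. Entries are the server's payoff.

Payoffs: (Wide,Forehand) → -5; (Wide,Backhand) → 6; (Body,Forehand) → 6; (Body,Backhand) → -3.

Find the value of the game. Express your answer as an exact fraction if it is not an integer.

21/20

Row minima: Wide → -5, Body → -3; maximin = -3.
Column maxima: Forehand → 6, Backhand → 6; minimax = 6.
-3 ≠ 6, so there is no saddle point; optimal play is mixed.
Let the server play Wide with probability p. Expected payoff against Forehand: (-5)p + 6(1−p) = −11p + 6; against Backhand: 6p + (-3)(1−p) = 9p − 3.
Setting these equal: −11p + 6 = 9p − 3 ⇒ −20p = -9 ⇒ p = 9/20, and the value is (-11)·(9/20) + 6 = 21/20.
For the receiver: with q = P(Forehand), equating Wide's and Body's payoffs gives −11q + 6 = 9q − 3 ⇒ q = 9/20.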